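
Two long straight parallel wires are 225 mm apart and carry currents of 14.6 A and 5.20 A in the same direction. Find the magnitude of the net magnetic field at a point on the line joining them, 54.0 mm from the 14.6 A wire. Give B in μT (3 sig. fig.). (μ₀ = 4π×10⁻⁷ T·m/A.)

B ≈ 48.0 μT

Each long wire gives B = μ₀I/(2πd). Distances are d₁ = 0.054 m and d₂ = 0.171 m.
B₁ = 5.41×10⁻⁵ T, B₂ = 6.08×10⁻⁶ T.
Between parallel currents the two contributions point in opposite directions, so they subtract. B = |B₁ − B₂| = |5.41×10⁻⁵ − 6.08×10⁻⁶| = 4.80×10⁻⁵ T.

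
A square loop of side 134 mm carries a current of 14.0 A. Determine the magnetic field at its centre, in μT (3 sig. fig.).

B ≈ 118 μT

Each side is a finite straight segment at perpendicular distance d = a/(2 tan(π/4)) = 0.067 m from the centre, with end-angles ±π/4.
One side contributes B₁ = (μ₀I/4πd)·2 sin(π/4) = 2.96×10⁻⁵ T.
All 4 sides add in the same direction: B = 4 × 2.96×10⁻⁵ = 1.18×10⁻⁴ T.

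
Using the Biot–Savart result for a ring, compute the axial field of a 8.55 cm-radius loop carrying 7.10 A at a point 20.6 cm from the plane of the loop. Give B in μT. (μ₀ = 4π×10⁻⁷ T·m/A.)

B ≈ 2.94 μT

On the axis of a circular loop, B = μ₀IR² / [2(R²+z²)^(3/2)].
R² + z² = (0.0855)² + (0.206)² = 0.04975 m², and (R²+z²)^(3/2) = 1.11×10⁻² m³.
B = (4π×10⁻⁷ × 7.10 × 0.00731) / (2 × 1.11×10⁻²) = 2.94×10⁻⁶ T.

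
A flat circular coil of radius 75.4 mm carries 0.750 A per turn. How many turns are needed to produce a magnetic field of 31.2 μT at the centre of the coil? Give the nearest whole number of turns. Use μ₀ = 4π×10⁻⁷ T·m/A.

For an N-turn coil, B = Nμ₀I/(2R). A single turn gives B₁ = 6.25×10⁻⁶ T with R = 0.0754 m.
N = B/B₁ = 3.12×10⁻⁵ / 6.25×10⁻⁶ = 4.99.

N = 5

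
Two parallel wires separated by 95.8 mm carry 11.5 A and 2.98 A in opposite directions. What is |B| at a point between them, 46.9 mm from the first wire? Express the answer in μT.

Each long wire gives B = μ₀I/(2πd). Distances are d₁ = 0.0469 m and d₂ = 0.0489 m.
B₁ = 4.90×10⁻⁵ T, B₂ = 1.22×10⁻⁵ T.
Between antiparallel currents both contributions point the same way, so they add. B = B₁ + B₂ = 4.90×10⁻⁵ + 1.22×10⁻⁵ = 6.12×10⁻⁵ T.

B ≈ 61.2 μT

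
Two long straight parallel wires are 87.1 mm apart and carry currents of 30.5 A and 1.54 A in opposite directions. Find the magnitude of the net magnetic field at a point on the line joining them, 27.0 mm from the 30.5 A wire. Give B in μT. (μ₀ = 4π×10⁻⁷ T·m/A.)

Each long wire gives B = μ₀I/(2πd). Distances are d₁ = 0.027 m and d₂ = 0.0601 m.
B₁ = 2.26×10⁻⁴ T, B₂ = 5.12×10⁻⁶ T.
Between antiparallel currents both contributions point the same way, so they add. B = B₁ + B₂ = 2.26×10⁻⁴ + 5.12×10⁻⁶ = 2.31×10⁻⁴ T.

B ≈ 231 μT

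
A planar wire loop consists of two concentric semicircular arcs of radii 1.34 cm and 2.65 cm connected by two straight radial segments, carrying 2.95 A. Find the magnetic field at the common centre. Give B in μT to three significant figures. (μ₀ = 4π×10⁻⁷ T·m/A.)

B ≈ 34.2 μT

The radial connectors point toward the centre, so dl × r̂ = 0 and they contribute nothing.
Each semicircle gives μ₀I/(4R): inner arc 6.92×10⁻⁵ T, outer arc 3.50×10⁻⁵ T.
The two arcs carry current in opposite angular senses, so their fields oppose: B = |6.92×10⁻⁵ − 3.50×10⁻⁵| = 3.42×10⁻⁵ T.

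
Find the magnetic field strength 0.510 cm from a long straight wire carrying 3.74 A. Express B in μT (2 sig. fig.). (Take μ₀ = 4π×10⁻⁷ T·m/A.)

For an infinitely long straight wire, B = μ₀I/(2πd).
B = (4π×10⁻⁷ × 3.74) / (2π × 0.0051) = 1.47×10⁻⁴ T.

B ≈ 150 μT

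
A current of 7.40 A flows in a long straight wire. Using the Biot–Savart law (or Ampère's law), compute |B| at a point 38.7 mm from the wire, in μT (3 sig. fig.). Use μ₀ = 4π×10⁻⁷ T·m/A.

B ≈ 38.2 μT

For an infinitely long straight wire, B = μ₀I/(2πd).
B = (4π×10⁻⁷ × 7.40) / (2π × 0.0387) = 3.82×10⁻⁵ T.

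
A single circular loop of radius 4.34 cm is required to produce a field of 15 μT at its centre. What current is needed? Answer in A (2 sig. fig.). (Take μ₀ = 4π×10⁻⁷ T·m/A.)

At the centre of a circular loop B = μ₀I/(2R), so I = 2RB/μ₀.
With R = 0.0434 m, I = 2 × 0.0434 × 1.50×10⁻⁵ / (4π×10⁻⁷) = 1.04 A.

I ≈ 1.0 A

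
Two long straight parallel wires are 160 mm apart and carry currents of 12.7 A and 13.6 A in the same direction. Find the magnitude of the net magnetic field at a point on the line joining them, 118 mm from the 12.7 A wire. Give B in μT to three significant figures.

Each long wire gives B = μ₀I/(2πd). Distances are d₁ = 0.118 m and d₂ = 0.042 m.
B₁ = 2.15×10⁻⁵ T, B₂ = 6.48×10⁻⁵ T.
Between parallel currents the two contributions point in opposite directions, so they subtract. B = |B₁ − B₂| = |2.15×10⁻⁵ − 6.48×10⁻⁵| = 4.32×10⁻⁵ T.

B ≈ 43.2 μT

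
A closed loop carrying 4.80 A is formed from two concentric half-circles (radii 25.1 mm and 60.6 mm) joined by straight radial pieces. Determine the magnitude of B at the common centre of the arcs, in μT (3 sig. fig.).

B ≈ 35.2 μT

The radial connectors point toward the centre, so dl × r̂ = 0 and they contribute nothing.
Each semicircle gives μ₀I/(4R): inner arc 6.01×10⁻⁵ T, outer arc 2.49×10⁻⁵ T.
The two arcs carry current in opposite angular senses, so their fields oppose: B = |6.01×10⁻⁵ − 2.49×10⁻⁵| = 3.52×10⁻⁵ T.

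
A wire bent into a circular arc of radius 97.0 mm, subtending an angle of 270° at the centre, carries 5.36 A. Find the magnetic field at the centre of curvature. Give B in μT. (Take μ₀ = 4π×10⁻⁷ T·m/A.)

The Biot–Savart field of a circular arc at its centre is B = μ₀Iφ/(4πR), with φ = 4.712 rad.
B = (4π×10⁻⁷ × 5.36 × 4.712) / (4π × 0.097) = 2.60×10⁻⁵ T.

B ≈ 26.0 μT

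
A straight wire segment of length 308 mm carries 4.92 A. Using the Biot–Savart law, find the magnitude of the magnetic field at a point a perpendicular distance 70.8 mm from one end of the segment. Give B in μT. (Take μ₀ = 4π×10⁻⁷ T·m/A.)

For a finite straight segment, B = (μ₀I/4πd)(sinθ₁ + sinθ₂), where θ₁, θ₂ are the angles from the perpendicular to each end.
The perpendicular foot is at one end, so the two end-offsets along the wire are 0 and L = 0.308 m.
sinθ₁ = 0/√(0²+0.0708²) = 0.0000; sinθ₂ = 0.308/√(0.308²+0.0708²) = 0.9746.
B = (4π×10⁻⁷ × 4.92) / (4π × 0.0708) × (0.0000 + 0.9746) = 6.77×10⁻⁶ T.

B ≈ 6.77 μT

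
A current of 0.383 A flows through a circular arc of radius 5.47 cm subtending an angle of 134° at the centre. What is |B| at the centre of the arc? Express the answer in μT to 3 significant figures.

The Biot–Savart field of a circular arc at its centre is B = μ₀Iφ/(4πR), with φ = 2.339 rad.
B = (4π×10⁻⁷ × 0.383 × 2.339) / (4π × 0.0547) = 1.64×10⁻⁶ T.

B ≈ 1.64 μT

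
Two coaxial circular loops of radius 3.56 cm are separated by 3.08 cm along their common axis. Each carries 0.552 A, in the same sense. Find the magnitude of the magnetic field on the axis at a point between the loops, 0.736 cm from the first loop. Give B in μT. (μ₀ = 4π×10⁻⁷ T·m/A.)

B ≈ 14.8 μT

Each loop contributes B = μ₀IR²/[2(R²+z²)^(3/2)] on the axis, with z measured from that loop.
Loop 1 (z = 0.00736 m): B₁ = 9.15×10⁻⁶ T. Loop 2 (z = 0.02344 m): B₂ = 5.68×10⁻⁶ T.
The fields add: B = B₁ + B₂ = 1.48×10⁻⁵ T.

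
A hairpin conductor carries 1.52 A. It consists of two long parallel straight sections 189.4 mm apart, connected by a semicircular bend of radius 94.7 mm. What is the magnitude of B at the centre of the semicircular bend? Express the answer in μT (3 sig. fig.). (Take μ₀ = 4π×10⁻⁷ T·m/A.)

B ≈ 8.25 μT

The semicircular arc contributes B_arc = μ₀I·π/(4πR) = μ₀I/(4R) = 5.04×10⁻⁶ T.
Each semi-infinite lead is at perpendicular distance R = 0.0947 m from the centre, with the perpendicular foot at its near end, so it contributes μ₀I/(4πR); both point the same way, together 3.21×10⁻⁶ T.
Arc and leads all point the same direction: B = 5.04×10⁻⁶ + 3.21×10⁻⁶ = 8.25×10⁻⁶ T.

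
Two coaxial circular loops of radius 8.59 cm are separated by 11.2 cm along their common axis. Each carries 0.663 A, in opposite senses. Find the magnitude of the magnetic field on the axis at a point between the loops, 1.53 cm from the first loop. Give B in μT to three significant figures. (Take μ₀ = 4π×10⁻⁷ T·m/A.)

Each loop contributes B = μ₀IR²/[2(R²+z²)^(3/2)] on the axis, with z measured from that loop.
Loop 1 (z = 0.0153 m): B₁ = 4.63×10⁻⁶ T. Loop 2 (z = 0.0967 m): B₂ = 1.42×10⁻⁶ T.
The fields oppose: B = |B₁ − B₂| = 3.21×10⁻⁶ T.

B ≈ 3.21 μT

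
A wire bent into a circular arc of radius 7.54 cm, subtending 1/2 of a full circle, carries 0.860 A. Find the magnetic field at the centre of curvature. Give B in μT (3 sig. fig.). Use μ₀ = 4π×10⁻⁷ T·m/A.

B ≈ 3.58 μT

The Biot–Savart field of a circular arc at its centre is B = μ₀Iφ/(4πR), with φ = 3.142 rad.
B = (4π×10⁻⁷ × 0.860 × 3.142) / (4π × 0.0754) = 3.58×10⁻⁶ T.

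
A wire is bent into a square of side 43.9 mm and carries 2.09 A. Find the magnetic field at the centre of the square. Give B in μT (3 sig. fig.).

B ≈ 53.9 μT

Each side is a finite straight segment at perpendicular distance d = a/(2 tan(π/4)) = 0.02195 m from the centre, with end-angles ±π/4.
One side contributes B₁ = (μ₀I/4πd)·2 sin(π/4) = 1.35×10⁻⁵ T.
All 4 sides add in the same direction: B = 4 × 1.35×10⁻⁵ = 5.39×10⁻⁵ T.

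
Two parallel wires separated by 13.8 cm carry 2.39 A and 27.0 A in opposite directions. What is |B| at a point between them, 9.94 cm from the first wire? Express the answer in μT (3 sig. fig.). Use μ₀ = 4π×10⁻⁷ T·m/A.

Each long wire gives B = μ₀I/(2πd). Distances are d₁ = 0.0994 m and d₂ = 0.0386 m.
B₁ = 4.81×10⁻⁶ T, B₂ = 1.40×10⁻⁴ T.
Between antiparallel currents both contributions point the same way, so they add. B = B₁ + B₂ = 4.81×10⁻⁶ + 1.40×10⁻⁴ = 1.45×10⁻⁴ T.

B ≈ 145 μT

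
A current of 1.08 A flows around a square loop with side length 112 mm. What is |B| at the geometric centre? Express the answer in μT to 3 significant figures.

Each side is a finite straight segment at perpendicular distance d = a/(2 tan(π/4)) = 0.056 m from the centre, with end-angles ±π/4.
One side contributes B₁ = (μ₀I/4πd)·2 sin(π/4) = 2.73×10⁻⁶ T.
All 4 sides add in the same direction: B = 4 × 2.73×10⁻⁶ = 1.09×10⁻⁵ T.

B ≈ 10.9 μT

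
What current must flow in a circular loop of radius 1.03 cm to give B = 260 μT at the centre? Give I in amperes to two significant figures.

I ≈ 4.3 A

At the centre of a circular loop B = μ₀I/(2R), so I = 2RB/μ₀.
With R = 0.0103 m, I = 2 × 0.0103 × 2.60×10⁻⁴ / (4π×10⁻⁷) = 4.26 A.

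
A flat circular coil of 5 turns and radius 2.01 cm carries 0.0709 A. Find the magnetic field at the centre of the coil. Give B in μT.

For an N-turn flat coil, B = Nμ₀I/(2R) with R = 0.0201 m.
B = 5 × 2.22×10⁻⁶ T = 1.11×10⁻⁵ T.

B ≈ 11.1 μT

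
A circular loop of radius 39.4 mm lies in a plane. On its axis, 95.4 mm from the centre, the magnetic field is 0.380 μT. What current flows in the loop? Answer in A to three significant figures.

On the axis of a loop, B = μ₀IR²/[2(R²+z²)^(3/2)], so I = 2B(R²+z²)^(3/2)/(μ₀R²).
R² + z² = 0.001552 + 0.009101 = 0.01065 m²; raised to 3/2 gives 1.10×10⁻³ m³.
I = 2 × 3.80×10⁻⁷ × 1.10×10⁻³ / (1.26×10⁻⁶ × 0.001552) = 0.428 A.

I ≈ 0.428 A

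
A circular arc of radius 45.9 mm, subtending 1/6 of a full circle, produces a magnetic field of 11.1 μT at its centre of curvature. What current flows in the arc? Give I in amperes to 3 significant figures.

For a circular arc, B = μ₀Iφ/(4πR) with φ in radians; here φ = 1.047 rad.
So I = 4πRB/(μ₀φ) = 4π × 0.0459 × 1.11×10⁻⁵ / (4π×10⁻⁷ × 1.047) = 4.87 A.

I ≈ 4.87 A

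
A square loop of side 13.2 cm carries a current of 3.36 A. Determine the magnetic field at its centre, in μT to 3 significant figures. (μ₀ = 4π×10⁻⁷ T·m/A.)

Each side is a finite straight segment at perpendicular distance d = a/(2 tan(π/4)) = 0.066 m from the centre, with end-angles ±π/4.
One side contributes B₁ = (μ₀I/4πd)·2 sin(π/4) = 7.20×10⁻⁶ T.
All 4 sides add in the same direction: B = 4 × 7.20×10⁻⁶ = 2.88×10⁻⁵ T.

B ≈ 28.8 μT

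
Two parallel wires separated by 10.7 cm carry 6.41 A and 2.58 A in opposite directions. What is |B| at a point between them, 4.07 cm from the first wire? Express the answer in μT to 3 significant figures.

Each long wire gives B = μ₀I/(2πd). Distances are d₁ = 0.0407 m and d₂ = 0.0663 m.
B₁ = 3.15×10⁻⁵ T, B₂ = 7.78×10⁻⁶ T.
Between antiparallel currents both contributions point the same way, so they add. B = B₁ + B₂ = 3.15×10⁻⁵ + 7.78×10⁻⁶ = 3.93×10⁻⁵ T.

B ≈ 39.3 μT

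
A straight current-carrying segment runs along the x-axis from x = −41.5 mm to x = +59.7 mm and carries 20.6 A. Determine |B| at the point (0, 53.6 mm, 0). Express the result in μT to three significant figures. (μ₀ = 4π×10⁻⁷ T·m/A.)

B ≈ 52.1 μT

For a finite straight segment, B = (μ₀I/4πd)(sinθ₁ + sinθ₂), where θ₁, θ₂ are the angles from the perpendicular to each end.
The perpendicular distance is d = 0.0536 m; the end-offsets along the wire are a = 0.0415 m and b = 0.0597 m.
sinθ₁ = 0.0415/√(0.0415²+0.0536²) = 0.6122; sinθ₂ = 0.0597/√(0.0597²+0.0536²) = 0.7441.
B = (4π×10⁻⁷ × 20.6) / (4π × 0.0536) × (0.6122 + 0.7441) = 5.21×10⁻⁵ T.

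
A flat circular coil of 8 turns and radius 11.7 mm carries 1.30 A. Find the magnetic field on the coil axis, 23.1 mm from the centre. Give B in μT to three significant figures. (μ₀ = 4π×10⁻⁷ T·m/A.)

B ≈ 51.5 μT

For an N-turn flat coil, B = Nμ₀IR²/[2(R²+z²)^(3/2)] with R = 0.0117 m, z = 0.0231 m.
B = 8 × 6.44×10⁻⁶ T = 5.15×10⁻⁵ T.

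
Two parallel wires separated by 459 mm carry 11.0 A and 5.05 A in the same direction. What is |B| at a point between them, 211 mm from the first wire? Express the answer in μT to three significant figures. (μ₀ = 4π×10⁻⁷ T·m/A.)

Each long wire gives B = μ₀I/(2πd). Distances are d₁ = 0.211 m and d₂ = 0.248 m.
B₁ = 1.04×10⁻⁵ T, B₂ = 4.07×10⁻⁶ T.
Between parallel currents the two contributions point in opposite directions, so they subtract. B = |B₁ − B₂| = |1.04×10⁻⁵ − 4.07×10⁻⁶| = 6.35×10⁻⁶ T.

B ≈ 6.35 μT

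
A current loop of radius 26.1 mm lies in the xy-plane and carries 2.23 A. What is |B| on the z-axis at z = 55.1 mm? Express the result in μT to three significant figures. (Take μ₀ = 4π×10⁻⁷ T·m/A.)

On the axis of a circular loop, B = μ₀IR² / [2(R²+z²)^(3/2)].
R² + z² = (0.0261)² + (0.0551)² = 0.003717 m², and (R²+z²)^(3/2) = 2.27×10⁻⁴ m³.
B = (4π×10⁻⁷ × 2.23 × 0.0006812) / (2 × 2.27×10⁻⁴) = 4.21×10⁻⁶ T.

B ≈ 4.21 μT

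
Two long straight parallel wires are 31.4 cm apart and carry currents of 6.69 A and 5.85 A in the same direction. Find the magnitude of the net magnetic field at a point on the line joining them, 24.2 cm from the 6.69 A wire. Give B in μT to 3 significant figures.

Each long wire gives B = μ₀I/(2πd). Distances are d₁ = 0.242 m and d₂ = 0.072 m.
B₁ = 5.53×10⁻⁶ T, B₂ = 1.62×10⁻⁵ T.
Between parallel currents the two contributions point in opposite directions, so they subtract. B = |B₁ − B₂| = |5.53×10⁻⁶ − 1.62×10⁻⁵| = 1.07×10⁻⁵ T.

B ≈ 10.7 μT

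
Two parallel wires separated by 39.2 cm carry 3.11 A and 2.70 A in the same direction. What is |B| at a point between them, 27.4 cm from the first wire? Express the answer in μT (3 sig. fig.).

Each long wire gives B = μ₀I/(2πd). Distances are d₁ = 0.274 m and d₂ = 0.118 m.
B₁ = 2.27×10⁻⁶ T, B₂ = 4.58×10⁻⁶ T.
Between parallel currents the two contributions point in opposite directions, so they subtract. B = |B₁ − B₂| = |2.27×10⁻⁶ − 4.58×10⁻⁶| = 2.31×10⁻⁶ T.

B ≈ 2.31 μT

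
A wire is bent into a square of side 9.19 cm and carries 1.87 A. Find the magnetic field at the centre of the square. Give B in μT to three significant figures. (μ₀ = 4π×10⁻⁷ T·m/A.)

Each side is a finite straight segment at perpendicular distance d = a/(2 tan(π/4)) = 0.04595 m from the centre, with end-angles ±π/4.
One side contributes B₁ = (μ₀I/4πd)·2 sin(π/4) = 5.76×10⁻⁶ T.
All 4 sides add in the same direction: B = 4 × 5.76×10⁻⁶ = 2.30×10⁻⁵ T.

B ≈ 23.0 μT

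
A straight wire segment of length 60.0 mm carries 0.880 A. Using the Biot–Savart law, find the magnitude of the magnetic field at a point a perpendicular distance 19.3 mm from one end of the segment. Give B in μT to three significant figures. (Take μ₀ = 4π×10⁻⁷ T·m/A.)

For a finite straight segment, B = (μ₀I/4πd)(sinθ₁ + sinθ₂), where θ₁, θ₂ are the angles from the perpendicular to each end.
The perpendicular foot is at one end, so the two end-offsets along the wire are 0 and L = 0.06 m.
sinθ₁ = 0/√(0²+0.0193²) = 0.0000; sinθ₂ = 0.06/√(0.06²+0.0193²) = 0.9520.
B = (4π×10⁻⁷ × 0.880) / (4π × 0.0193) × (0.0000 + 0.9520) = 4.34×10⁻⁶ T.

B ≈ 4.34 μT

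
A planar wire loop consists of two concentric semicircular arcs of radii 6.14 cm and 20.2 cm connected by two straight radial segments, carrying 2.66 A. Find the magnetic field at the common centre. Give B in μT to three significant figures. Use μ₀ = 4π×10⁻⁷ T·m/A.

The radial connectors point toward the centre, so dl × r̂ = 0 and they contribute nothing.
Each semicircle gives μ₀I/(4R): inner arc 1.36×10⁻⁵ T, outer arc 4.14×10⁻⁶ T.
The two arcs carry current in opposite angular senses, so their fields oppose: B = |1.36×10⁻⁵ − 4.14×10⁻⁶| = 9.47×10⁻⁶ T.

B ≈ 9.47 μT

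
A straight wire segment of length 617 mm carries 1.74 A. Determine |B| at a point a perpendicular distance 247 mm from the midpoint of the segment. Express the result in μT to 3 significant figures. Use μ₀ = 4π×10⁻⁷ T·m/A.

B ≈ 1.10 μT

For a finite straight segment, B = (μ₀I/4πd)(sinθ₁ + sinθ₂), where θ₁, θ₂ are the angles from the perpendicular to each end.
The perpendicular from the point meets the wire at its midpoint, so each end is L/2 = 0.3085 m away along the wire.
sinθ₁ = 0.3085/√(0.3085²+0.247²) = 0.7806; sinθ₂ = 0.3085/√(0.3085²+0.247²) = 0.7806.
B = (4π×10⁻⁷ × 1.74) / (4π × 0.247) × (0.7806 + 0.7806) = 1.10×10⁻⁶ T.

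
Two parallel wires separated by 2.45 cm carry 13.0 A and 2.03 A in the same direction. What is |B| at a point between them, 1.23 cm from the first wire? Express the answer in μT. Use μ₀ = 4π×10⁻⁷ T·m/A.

Each long wire gives B = μ₀I/(2πd). Distances are d₁ = 0.0123 m and d₂ = 0.0122 m.
B₁ = 2.11×10⁻⁴ T, B₂ = 3.33×10⁻⁵ T.
Between parallel currents the two contributions point in opposite directions, so they subtract. B = |B₁ − B₂| = |2.11×10⁻⁴ − 3.33×10⁻⁵| = 1.78×10⁻⁴ T.

B ≈ 178 μT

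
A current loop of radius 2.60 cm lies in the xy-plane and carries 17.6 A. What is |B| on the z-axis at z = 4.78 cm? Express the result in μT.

B ≈ 46.4 μT

On the axis of a circular loop, B = μ₀IR² / [2(R²+z²)^(3/2)].
R² + z² = (0.026)² + (0.0478)² = 0.002961 m², and (R²+z²)^(3/2) = 1.61×10⁻⁴ m³.
B = (4π×10⁻⁷ × 17.6 × 0.000676) / (2 × 1.61×10⁻⁴) = 4.64×10⁻⁵ T.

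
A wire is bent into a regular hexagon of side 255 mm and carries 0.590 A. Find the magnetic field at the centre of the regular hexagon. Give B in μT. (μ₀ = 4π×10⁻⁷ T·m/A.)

B ≈ 1.60 μT

Each side is a finite straight segment at perpendicular distance d = a/(2 tan(π/6)) = 0.2208 m from the centre, with end-angles ±π/6.
One side contributes B₁ = (μ₀I/4πd)·2 sin(π/6) = 2.67×10⁻⁷ T.
All 6 sides add in the same direction: B = 6 × 2.67×10⁻⁷ = 1.60×10⁻⁶ T.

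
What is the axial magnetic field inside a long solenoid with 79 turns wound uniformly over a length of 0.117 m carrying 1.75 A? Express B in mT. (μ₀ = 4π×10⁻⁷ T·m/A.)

B ≈ 1.48 mT

Inside a long solenoid, B = μ₀nI with n = 675.2 turns/m.
B = 4π×10⁻⁷ × 675.2 × 1.75 = 1.48×10⁻³ T.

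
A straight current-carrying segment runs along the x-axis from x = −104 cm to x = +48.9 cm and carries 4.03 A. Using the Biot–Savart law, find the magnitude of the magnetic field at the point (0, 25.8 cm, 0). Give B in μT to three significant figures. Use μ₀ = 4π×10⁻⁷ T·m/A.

For a finite straight segment, B = (μ₀I/4πd)(sinθ₁ + sinθ₂), where θ₁, θ₂ are the angles from the perpendicular to each end.
The perpendicular distance is d = 0.258 m; the end-offsets along the wire are a = 1.04 m and b = 0.489 m.
sinθ₁ = 1.04/√(1.04²+0.258²) = 0.9706; sinθ₂ = 0.489/√(0.489²+0.258²) = 0.8844.
B = (4π×10⁻⁷ × 4.03) / (4π × 0.258) × (0.9706 + 0.8844) = 2.90×10⁻⁶ T.

B ≈ 2.90 μT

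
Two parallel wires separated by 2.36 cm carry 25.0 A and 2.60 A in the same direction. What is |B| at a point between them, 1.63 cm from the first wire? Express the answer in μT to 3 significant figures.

B ≈ 236 μT

Each long wire gives B = μ₀I/(2πd). Distances are d₁ = 0.0163 m and d₂ = 0.0073 m.
B₁ = 3.07×10⁻⁴ T, B₂ = 7.12×10⁻⁵ T.
Between parallel currents the two contributions point in opposite directions, so they subtract. B = |B₁ − B₂| = |3.07×10⁻⁴ − 7.12×10⁻⁵| = 2.36×10⁻⁴ T.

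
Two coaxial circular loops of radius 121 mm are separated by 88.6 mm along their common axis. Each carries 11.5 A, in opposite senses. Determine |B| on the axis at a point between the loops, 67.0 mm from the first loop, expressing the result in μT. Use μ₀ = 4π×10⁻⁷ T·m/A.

B ≈ 17.0 μT

Each loop contributes B = μ₀IR²/[2(R²+z²)^(3/2)] on the axis, with z measured from that loop.
Loop 1 (z = 0.067 m): B₁ = 4.00×10⁻⁵ T. Loop 2 (z = 0.0216 m): B₂ = 5.70×10⁻⁵ T.
The fields oppose: B = |B₁ − B₂| = 1.70×10⁻⁵ T.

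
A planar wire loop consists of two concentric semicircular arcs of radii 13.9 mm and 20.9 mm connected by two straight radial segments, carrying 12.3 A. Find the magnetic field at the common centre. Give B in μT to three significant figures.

B ≈ 93.1 μT

The radial connectors point toward the centre, so dl × r̂ = 0 and they contribute nothing.
Each semicircle gives μ₀I/(4R): inner arc 2.78×10⁻⁴ T, outer arc 1.85×10⁻⁴ T.
The two arcs carry current in opposite angular senses, so their fields oppose: B = |2.78×10⁻⁴ − 1.85×10⁻⁴| = 9.31×10⁻⁵ T.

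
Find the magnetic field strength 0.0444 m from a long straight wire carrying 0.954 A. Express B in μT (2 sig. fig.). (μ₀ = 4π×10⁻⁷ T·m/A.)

For an infinitely long straight wire, B = μ₀I/(2πd).
B = (4π×10⁻⁷ × 0.954) / (2π × 0.0444) = 4.30×10⁻⁶ T.

B ≈ 4.3 μT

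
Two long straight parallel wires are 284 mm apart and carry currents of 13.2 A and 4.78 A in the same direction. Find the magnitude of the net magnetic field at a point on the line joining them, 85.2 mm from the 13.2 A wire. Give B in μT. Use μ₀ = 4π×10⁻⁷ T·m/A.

B ≈ 26.2 μT

Each long wire gives B = μ₀I/(2πd). Distances are d₁ = 0.0852 m and d₂ = 0.1988 m.
B₁ = 3.10×10⁻⁵ T, B₂ = 4.81×10⁻⁶ T.
Between parallel currents the two contributions point in opposite directions, so they subtract. B = |B₁ − B₂| = |3.10×10⁻⁵ − 4.81×10⁻⁶| = 2.62×10⁻⁵ T.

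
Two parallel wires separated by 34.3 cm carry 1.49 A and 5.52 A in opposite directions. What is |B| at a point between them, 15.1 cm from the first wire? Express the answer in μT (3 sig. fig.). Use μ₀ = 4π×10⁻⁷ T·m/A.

B ≈ 7.72 μT

Each long wire gives B = μ₀I/(2πd). Distances are d₁ = 0.151 m and d₂ = 0.192 m.
B₁ = 1.97×10⁻⁶ T, B₂ = 5.75×10⁻⁶ T.
Between antiparallel currents both contributions point the same way, so they add. B = B₁ + B₂ = 1.97×10⁻⁶ + 5.75×10⁻⁶ = 7.72×10⁻⁶ T.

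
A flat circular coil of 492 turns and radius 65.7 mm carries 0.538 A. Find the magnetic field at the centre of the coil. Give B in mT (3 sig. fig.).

B ≈ 2.53 mT

For an N-turn flat coil, B = Nμ₀I/(2R) with R = 0.0657 m.
B = 492 × 5.15×10⁻⁶ T = 2.53×10⁻³ T.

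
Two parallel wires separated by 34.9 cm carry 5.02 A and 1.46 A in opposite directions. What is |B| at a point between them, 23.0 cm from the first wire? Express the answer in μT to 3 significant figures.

Each long wire gives B = μ₀I/(2πd). Distances are d₁ = 0.23 m and d₂ = 0.119 m.
B₁ = 4.37×10⁻⁶ T, B₂ = 2.45×10⁻⁶ T.
Between antiparallel currents both contributions point the same way, so they add. B = B₁ + B₂ = 4.37×10⁻⁶ + 2.45×10⁻⁶ = 6.82×10⁻⁶ T.

B ≈ 6.82 μT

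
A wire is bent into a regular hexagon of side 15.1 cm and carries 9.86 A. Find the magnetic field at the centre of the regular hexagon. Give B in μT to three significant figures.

Each side is a finite straight segment at perpendicular distance d = a/(2 tan(π/6)) = 0.1308 m from the centre, with end-angles ±π/6.
One side contributes B₁ = (μ₀I/4πd)·2 sin(π/6) = 7.54×10⁻⁶ T.
All 6 sides add in the same direction: B = 6 × 7.54×10⁻⁶ = 4.52×10⁻⁵ T.

B ≈ 45.2 μT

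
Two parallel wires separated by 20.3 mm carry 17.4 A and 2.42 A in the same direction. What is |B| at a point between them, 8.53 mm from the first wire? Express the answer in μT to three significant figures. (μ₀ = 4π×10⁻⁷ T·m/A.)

B ≈ 367 μT

Each long wire gives B = μ₀I/(2πd). Distances are d₁ = 0.00853 m and d₂ = 0.01177 m.
B₁ = 4.08×10⁻⁴ T, B₂ = 4.11×10⁻⁵ T.
Between parallel currents the two contributions point in opposite directions, so they subtract. B = |B₁ − B₂| = |4.08×10⁻⁴ − 4.11×10⁻⁵| = 3.67×10⁻⁴ T.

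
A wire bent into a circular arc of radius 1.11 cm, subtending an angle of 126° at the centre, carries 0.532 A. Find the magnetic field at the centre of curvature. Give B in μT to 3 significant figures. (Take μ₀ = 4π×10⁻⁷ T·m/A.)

The Biot–Savart field of a circular arc at its centre is B = μ₀Iφ/(4πR), with φ = 2.199 rad.
B = (4π×10⁻⁷ × 0.532 × 2.199) / (4π × 0.0111) = 1.05×10⁻⁵ T.

B ≈ 10.5 μT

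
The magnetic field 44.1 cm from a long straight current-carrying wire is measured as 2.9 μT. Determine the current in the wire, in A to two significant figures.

For a long straight wire B = μ₀I/(2πd), so I = 2πdB/μ₀.
I = 2π × 0.441 × 2.90×10⁻⁶ / (4π×10⁻⁷) = 6.39 A.

I ≈ 6.4 A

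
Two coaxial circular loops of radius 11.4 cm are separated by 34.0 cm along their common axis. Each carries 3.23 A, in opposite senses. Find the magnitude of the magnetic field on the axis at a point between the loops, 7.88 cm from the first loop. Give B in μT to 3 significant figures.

B ≈ 8.77 μT

Each loop contributes B = μ₀IR²/[2(R²+z²)^(3/2)] on the axis, with z measured from that loop.
Loop 1 (z = 0.0788 m): B₁ = 9.91×10⁻⁶ T. Loop 2 (z = 0.2612 m): B₂ = 1.14×10⁻⁶ T.
The fields oppose: B = |B₁ − B₂| = 8.77×10⁻⁶ T.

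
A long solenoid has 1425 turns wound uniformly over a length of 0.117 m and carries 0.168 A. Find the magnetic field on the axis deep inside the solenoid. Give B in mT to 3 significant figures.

B ≈ 2.57 mT

Inside a long solenoid, B = μ₀nI with n = 1.218×10⁴ turns/m.
B = 4π×10⁻⁷ × 1.218×10⁴ × 0.168 = 2.57×10⁻³ T.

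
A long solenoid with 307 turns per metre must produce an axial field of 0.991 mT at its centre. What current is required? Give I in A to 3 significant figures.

Inside a long solenoid B = μ₀nI with n = 307 m⁻¹, so I = B/(μ₀n).
I = 9.91×10⁻⁴ / (4π×10⁻⁷ × 307) = 2.57 A.

I ≈ 2.57 A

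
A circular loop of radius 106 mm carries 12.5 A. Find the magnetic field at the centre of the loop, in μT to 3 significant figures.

At the centre of a circular loop the Biot–Savart law gives B = μ₀I/(2R).
B = (4π×10⁻⁷ × 12.5) / (2 × 0.106) = 7.41×10⁻⁵ T.

B ≈ 74.1 μT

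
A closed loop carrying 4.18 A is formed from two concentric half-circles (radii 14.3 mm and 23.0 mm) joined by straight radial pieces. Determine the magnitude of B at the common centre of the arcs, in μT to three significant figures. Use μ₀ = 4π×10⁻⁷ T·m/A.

B ≈ 34.7 μT

The radial connectors point toward the centre, so dl × r̂ = 0 and they contribute nothing.
Each semicircle gives μ₀I/(4R): inner arc 9.18×10⁻⁵ T, outer arc 5.71×10⁻⁵ T.
The two arcs carry current in opposite angular senses, so their fields oppose: B = |9.18×10⁻⁵ − 5.71×10⁻⁵| = 3.47×10⁻⁵ T.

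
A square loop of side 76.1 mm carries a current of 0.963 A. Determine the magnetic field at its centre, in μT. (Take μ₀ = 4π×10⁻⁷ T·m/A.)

Each side is a finite straight segment at perpendicular distance d = a/(2 tan(π/4)) = 0.03805 m from the centre, with end-angles ±π/4.
One side contributes B₁ = (μ₀I/4πd)·2 sin(π/4) = 3.58×10⁻⁶ T.
All 4 sides add in the same direction: B = 4 × 3.58×10⁻⁶ = 1.43×10⁻⁵ T.

B ≈ 14.3 μT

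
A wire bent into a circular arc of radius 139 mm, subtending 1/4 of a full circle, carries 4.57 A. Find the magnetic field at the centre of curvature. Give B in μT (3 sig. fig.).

B ≈ 5.16 μT

The Biot–Savart field of a circular arc at its centre is B = μ₀Iφ/(4πR), with φ = 1.571 rad.
B = (4π×10⁻⁷ × 4.57 × 1.571) / (4π × 0.139) = 5.16×10⁻⁶ T.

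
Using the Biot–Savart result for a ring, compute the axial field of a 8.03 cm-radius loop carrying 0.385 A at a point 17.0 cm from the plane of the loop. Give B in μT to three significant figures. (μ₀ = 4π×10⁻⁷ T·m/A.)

On the axis of a circular loop, B = μ₀IR² / [2(R²+z²)^(3/2)].
R² + z² = (0.0803)² + (0.17)² = 0.03535 m², and (R²+z²)^(3/2) = 6.65×10⁻³ m³.
B = (4π×10⁻⁷ × 0.385 × 0.006448) / (2 × 6.65×10⁻³) = 2.35×10⁻⁷ T.

B ≈ 0.235 μT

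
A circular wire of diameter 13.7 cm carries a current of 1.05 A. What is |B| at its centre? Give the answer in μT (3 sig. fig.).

At the centre of a circular loop the Biot–Savart law gives B = μ₀I/(2R) (so R = 0.0685 m).
B = (4π×10⁻⁷ × 1.05) / (2 × 0.0685) = 9.63×10⁻⁶ T.

B ≈ 9.63 μT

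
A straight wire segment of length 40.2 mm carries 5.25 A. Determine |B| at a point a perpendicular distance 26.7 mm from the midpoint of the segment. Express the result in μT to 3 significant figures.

For a finite straight segment, B = (μ₀I/4πd)(sinθ₁ + sinθ₂), where θ₁, θ₂ are the angles from the perpendicular to each end.
The perpendicular from the point meets the wire at its midpoint, so each end is L/2 = 0.0201 m away along the wire.
sinθ₁ = 0.0201/√(0.0201²+0.0267²) = 0.6014; sinθ₂ = 0.0201/√(0.0201²+0.0267²) = 0.6014.
B = (4π×10⁻⁷ × 5.25) / (4π × 0.0267) × (0.6014 + 0.6014) = 2.37×10⁻⁵ T.

B ≈ 23.7 μT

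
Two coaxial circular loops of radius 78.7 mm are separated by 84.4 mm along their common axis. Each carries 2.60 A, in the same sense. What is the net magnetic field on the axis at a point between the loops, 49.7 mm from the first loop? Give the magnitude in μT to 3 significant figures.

Each loop contributes B = μ₀IR²/[2(R²+z²)^(3/2)] on the axis, with z measured from that loop.
Loop 1 (z = 0.0497 m): B₁ = 1.25×10⁻⁵ T. Loop 2 (z = 0.0347 m): B₂ = 1.59×10⁻⁵ T.
The fields add: B = B₁ + B₂ = 2.84×10⁻⁵ T.

B ≈ 28.4 μT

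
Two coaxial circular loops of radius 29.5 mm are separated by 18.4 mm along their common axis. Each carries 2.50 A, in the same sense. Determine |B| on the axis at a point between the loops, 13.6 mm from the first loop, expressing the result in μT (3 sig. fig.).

B ≈ 91.1 μT

Each loop contributes B = μ₀IR²/[2(R²+z²)^(3/2)] on the axis, with z measured from that loop.
Loop 1 (z = 0.0136 m): B₁ = 3.99×10⁻⁵ T. Loop 2 (z = 0.0048 m): B₂ = 5.12×10⁻⁵ T.
The fields add: B = B₁ + B₂ = 9.11×10⁻⁵ T.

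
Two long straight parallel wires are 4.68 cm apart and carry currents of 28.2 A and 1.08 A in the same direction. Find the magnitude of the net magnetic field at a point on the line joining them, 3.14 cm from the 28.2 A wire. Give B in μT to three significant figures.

B ≈ 166 μT

Each long wire gives B = μ₀I/(2πd). Distances are d₁ = 0.0314 m and d₂ = 0.0154 m.
B₁ = 1.80×10⁻⁴ T, B₂ = 1.40×10⁻⁵ T.
Between parallel currents the two contributions point in opposite directions, so they subtract. B = |B₁ − B₂| = |1.80×10⁻⁴ − 1.40×10⁻⁵| = 1.66×10⁻⁴ T.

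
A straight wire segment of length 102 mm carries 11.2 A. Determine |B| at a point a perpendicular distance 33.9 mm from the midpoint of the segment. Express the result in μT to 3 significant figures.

For a finite straight segment, B = (μ₀I/4πd)(sinθ₁ + sinθ₂), where θ₁, θ₂ are the angles from the perpendicular to each end.
The perpendicular from the point meets the wire at its midpoint, so each end is L/2 = 0.051 m away along the wire.
sinθ₁ = 0.051/√(0.051²+0.0339²) = 0.8328; sinθ₂ = 0.051/√(0.051²+0.0339²) = 0.8328.
B = (4π×10⁻⁷ × 11.2) / (4π × 0.0339) × (0.8328 + 0.8328) = 5.50×10⁻⁵ T.

B ≈ 55.0 μT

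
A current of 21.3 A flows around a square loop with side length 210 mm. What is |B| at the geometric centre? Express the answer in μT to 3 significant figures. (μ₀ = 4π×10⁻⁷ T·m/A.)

B ≈ 115 μT

Each side is a finite straight segment at perpendicular distance d = a/(2 tan(π/4)) = 0.105 m from the centre, with end-angles ±π/4.
One side contributes B₁ = (μ₀I/4πd)·2 sin(π/4) = 2.87×10⁻⁵ T.
All 4 sides add in the same direction: B = 4 × 2.87×10⁻⁵ = 1.15×10⁻⁴ T.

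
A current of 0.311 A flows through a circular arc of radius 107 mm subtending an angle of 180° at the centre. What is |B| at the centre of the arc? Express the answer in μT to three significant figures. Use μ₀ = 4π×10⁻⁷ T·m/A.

B ≈ 0.913 μT

The Biot–Savart field of a circular arc at its centre is B = μ₀Iφ/(4πR), with φ = 3.142 rad.
B = (4π×10⁻⁷ × 0.311 × 3.142) / (4π × 0.107) = 9.13×10⁻⁷ T.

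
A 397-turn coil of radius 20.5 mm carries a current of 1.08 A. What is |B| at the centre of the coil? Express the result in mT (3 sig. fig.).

For an N-turn flat coil, B = Nμ₀I/(2R) with R = 0.0205 m.
B = 397 × 3.31×10⁻⁵ T = 1.31×10⁻² T.

B ≈ 13.1 mT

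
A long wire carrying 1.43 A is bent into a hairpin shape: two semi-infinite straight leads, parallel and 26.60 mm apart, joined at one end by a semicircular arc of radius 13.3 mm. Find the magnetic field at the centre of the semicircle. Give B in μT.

The semicircular arc contributes B_arc = μ₀I·π/(4πR) = μ₀I/(4R) = 3.38×10⁻⁵ T.
Each semi-infinite lead is at perpendicular distance R = 0.0133 m from the centre, with the perpendicular foot at its near end, so it contributes μ₀I/(4πR); both point the same way, together 2.15×10⁻⁵ T.
Arc and leads all point the same direction: B = 3.38×10⁻⁵ + 2.15×10⁻⁵ = 5.53×10⁻⁵ T.

B ≈ 55.3 μT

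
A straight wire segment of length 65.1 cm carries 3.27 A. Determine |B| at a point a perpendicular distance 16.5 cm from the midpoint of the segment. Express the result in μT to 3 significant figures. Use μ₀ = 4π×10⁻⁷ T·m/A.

B ≈ 3.54 μT

For a finite straight segment, B = (μ₀I/4πd)(sinθ₁ + sinθ₂), where θ₁, θ₂ are the angles from the perpendicular to each end.
The perpendicular from the point meets the wire at its midpoint, so each end is L/2 = 0.3255 m away along the wire.
sinθ₁ = 0.3255/√(0.3255²+0.165²) = 0.8919; sinθ₂ = 0.3255/√(0.3255²+0.165²) = 0.8919.
B = (4π×10⁻⁷ × 3.27) / (4π × 0.165) × (0.8919 + 0.8919) = 3.54×10⁻⁶ T.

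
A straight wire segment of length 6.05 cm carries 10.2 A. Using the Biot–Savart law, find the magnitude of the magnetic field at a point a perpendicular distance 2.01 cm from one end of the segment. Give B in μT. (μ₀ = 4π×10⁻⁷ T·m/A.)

For a finite straight segment, B = (μ₀I/4πd)(sinθ₁ + sinθ₂), where θ₁, θ₂ are the angles from the perpendicular to each end.
The perpendicular foot is at one end, so the two end-offsets along the wire are 0 and L = 0.0605 m.
sinθ₁ = 0/√(0²+0.0201²) = 0.0000; sinθ₂ = 0.0605/√(0.0605²+0.0201²) = 0.9490.
B = (4π×10⁻⁷ × 10.2) / (4π × 0.0201) × (0.0000 + 0.9490) = 4.82×10⁻⁵ T.

B ≈ 48.2 μT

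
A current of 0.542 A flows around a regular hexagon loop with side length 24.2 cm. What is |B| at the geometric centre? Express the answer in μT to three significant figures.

Each side is a finite straight segment at perpendicular distance d = a/(2 tan(π/6)) = 0.2096 m from the centre, with end-angles ±π/6.
One side contributes B₁ = (μ₀I/4πd)·2 sin(π/6) = 2.59×10⁻⁷ T.
All 6 sides add in the same direction: B = 6 × 2.59×10⁻⁷ = 1.55×10⁻⁶ T.

B ≈ 1.55 μT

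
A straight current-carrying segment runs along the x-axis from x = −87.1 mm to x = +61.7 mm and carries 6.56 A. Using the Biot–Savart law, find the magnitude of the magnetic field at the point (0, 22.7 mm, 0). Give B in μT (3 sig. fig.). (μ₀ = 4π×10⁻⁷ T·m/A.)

For a finite straight segment, B = (μ₀I/4πd)(sinθ₁ + sinθ₂), where θ₁, θ₂ are the angles from the perpendicular to each end.
The perpendicular distance is d = 0.0227 m; the end-offsets along the wire are a = 0.0871 m and b = 0.0617 m.
sinθ₁ = 0.0871/√(0.0871²+0.0227²) = 0.9677; sinθ₂ = 0.0617/√(0.0617²+0.0227²) = 0.9385.
B = (4π×10⁻⁷ × 6.56) / (4π × 0.0227) × (0.9677 + 0.9385) = 5.51×10⁻⁵ T.

B ≈ 55.1 μT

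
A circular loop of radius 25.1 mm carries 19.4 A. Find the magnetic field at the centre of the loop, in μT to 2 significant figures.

At the centre of a circular loop the Biot–Savart law gives B = μ₀I/(2R).
B = (4π×10⁻⁷ × 19.4) / (2 × 0.0251) = 4.86×10⁻⁴ T.

B ≈ 490 μT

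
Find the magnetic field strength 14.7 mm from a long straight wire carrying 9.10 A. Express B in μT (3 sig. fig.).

B ≈ 124 μT

For an infinitely long straight wire, B = μ₀I/(2πd).
B = (4π×10⁻⁷ × 9.10) / (2π × 0.0147) = 1.24×10⁻⁴ T.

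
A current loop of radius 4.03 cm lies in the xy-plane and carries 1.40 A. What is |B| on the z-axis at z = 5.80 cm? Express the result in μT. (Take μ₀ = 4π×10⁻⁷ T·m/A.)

B ≈ 4.06 μT

On the axis of a circular loop, B = μ₀IR² / [2(R²+z²)^(3/2)].
R² + z² = (0.0403)² + (0.058)² = 0.004988 m², and (R²+z²)^(3/2) = 3.52×10⁻⁴ m³.
B = (4π×10⁻⁷ × 1.40 × 0.001624) / (2 × 3.52×10⁻⁴) = 4.06×10⁻⁶ T.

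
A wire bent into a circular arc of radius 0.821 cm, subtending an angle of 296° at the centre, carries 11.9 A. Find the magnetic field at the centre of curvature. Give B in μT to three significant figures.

B ≈ 749 μT

The Biot–Savart field of a circular arc at its centre is B = μ₀Iφ/(4πR), with φ = 5.166 rad.
B = (4π×10⁻⁷ × 11.9 × 5.166) / (4π × 0.00821) = 7.49×10⁻⁴ T.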